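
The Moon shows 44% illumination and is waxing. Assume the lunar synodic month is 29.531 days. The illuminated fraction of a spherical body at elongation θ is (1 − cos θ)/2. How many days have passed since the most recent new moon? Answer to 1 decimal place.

Invert f = (1 − cos θ)/2 to get cos θ = 1 − 2(0.44) = 0.120, hence θ₀ = arccos 0.120 = 83.1°.
Before full moon the principal value applies: θ = 83.1°.
Age = 29.531 × 83.1°/360° ≈ 6.82 days.

6.8 days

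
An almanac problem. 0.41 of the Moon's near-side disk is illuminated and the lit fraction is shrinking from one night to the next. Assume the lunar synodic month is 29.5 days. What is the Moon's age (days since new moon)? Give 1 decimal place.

Invert f = (1 − cos θ)/2 to get cos θ = 1 − 2(0.41) = 0.180, hence θ₀ = arccos 0.180 = 79.6°.
Waning ⇒ past full, so θ = 360° − 79.6° = 280.4°.
Age = 29.5 × 280.4°/360° ≈ 22.97 days.

23.0 days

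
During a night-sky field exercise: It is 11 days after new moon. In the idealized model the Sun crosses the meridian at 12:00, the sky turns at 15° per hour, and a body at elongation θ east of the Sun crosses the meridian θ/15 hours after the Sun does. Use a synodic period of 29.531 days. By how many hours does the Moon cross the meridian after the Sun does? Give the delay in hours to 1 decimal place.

Phase angle: θ = 360°·(11 d)/(29.531 d) = 134.1°.
The Moon trails the Sun by θ/15 = 134.1/15 ≈ 8.94 hours.
So the Moon crosses the meridian 8.94 h after the Sun.

8.9 h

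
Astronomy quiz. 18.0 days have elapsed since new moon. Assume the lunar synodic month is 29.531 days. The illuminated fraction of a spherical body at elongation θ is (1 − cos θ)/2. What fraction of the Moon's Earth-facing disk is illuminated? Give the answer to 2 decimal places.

0.89

Elongation θ = 360° × 18.0/29.531 ≈ 219.4°.
Illuminated fraction = (1 − cos 219.4°)/2 = (1 − (-0.772))/2 ≈ 0.886.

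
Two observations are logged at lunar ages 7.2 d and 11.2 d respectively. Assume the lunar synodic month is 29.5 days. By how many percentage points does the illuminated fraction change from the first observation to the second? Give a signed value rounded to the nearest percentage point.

First observation: θ = 360°·7.2/29.5 = 87.9°, so f = 0.481.
Second observation: θ = 136.7°, f = 0.864.
Δf = 0.864 − 0.481 = +0.382, i.e. +38 pp.

+38 percentage points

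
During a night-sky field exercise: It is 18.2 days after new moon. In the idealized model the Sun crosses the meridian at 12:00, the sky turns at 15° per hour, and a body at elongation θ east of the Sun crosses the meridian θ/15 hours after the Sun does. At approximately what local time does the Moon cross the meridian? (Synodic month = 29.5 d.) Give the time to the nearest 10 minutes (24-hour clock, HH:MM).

02:50

Elongation θ = 360° × 18.2/29.5 ≈ 222.1°.
At 15° of sky rotation per hour, 222.1° corresponds to a 14.81 h lag.
12:00 + 14.807 h ≈ 02:48 → 02:50 to the nearest ten minutes.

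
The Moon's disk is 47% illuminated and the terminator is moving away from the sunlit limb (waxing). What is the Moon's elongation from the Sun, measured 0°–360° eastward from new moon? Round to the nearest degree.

From f = (1 − cos θ)/2: cos θ = 1 − 2×0.47 = 0.060; arccos → 86.6°.
Waxing ⇒ before full, so θ = 86.6°.

87°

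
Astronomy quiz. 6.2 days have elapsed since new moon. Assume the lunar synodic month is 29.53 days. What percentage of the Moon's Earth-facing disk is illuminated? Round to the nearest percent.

38%

Elongation θ = 360° × 6.2/29.53 ≈ 75.6°.
With cos θ = 0.249, the lit fraction is (1 − 0.249)/2 ≈ 0.376, so 38%.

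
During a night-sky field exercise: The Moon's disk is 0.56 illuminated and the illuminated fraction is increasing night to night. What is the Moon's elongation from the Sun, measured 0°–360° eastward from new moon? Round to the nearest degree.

97°

cos θ = 1 − 2f = -0.120, giving a principal value of 96.9°.
The Moon is waxing (0°–180°), so θ = 96.9° directly.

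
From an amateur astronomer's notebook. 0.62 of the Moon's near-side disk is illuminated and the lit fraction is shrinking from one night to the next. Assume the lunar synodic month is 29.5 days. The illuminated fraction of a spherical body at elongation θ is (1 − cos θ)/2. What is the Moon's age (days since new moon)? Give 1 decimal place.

21.0 days

Invert f = (1 − cos θ)/2 to get cos θ = 1 − 2(0.62) = -0.240, hence θ₀ = arccos -0.240 = 103.9°.
A waning Moon lies in 180°–360°, so θ = 360° − 103.9° = 256.1°.
At 360°/29.5 d per day, 256.1° corresponds to 20.99 days.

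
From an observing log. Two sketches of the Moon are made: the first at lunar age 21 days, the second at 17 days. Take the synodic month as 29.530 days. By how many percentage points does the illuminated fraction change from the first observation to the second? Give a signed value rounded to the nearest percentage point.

+32 percentage points

θ₁ = 360° × 21/29.530 = 256.0°, f₁ = (1 − cos θ₁)/2 = 0.621.
θ₂ = 360° × 17/29.530 = 207.2°, f₂ = (1 − cos θ₂)/2 = 0.945.
Change = f₂ − f₁ = +0.324 → +32 percentage points.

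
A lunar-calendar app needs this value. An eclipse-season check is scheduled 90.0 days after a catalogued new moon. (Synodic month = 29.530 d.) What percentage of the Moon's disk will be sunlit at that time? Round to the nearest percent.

Reduce mod P: 90.0 − 3×29.530 = 1.41 d into the current lunation.
Elongation θ = 360° × 1.41/29.530 ≈ 17.2°.
cos 17.2° = 0.955, so f = (1 − 0.955)/2 = 0.022, so 2%.

2%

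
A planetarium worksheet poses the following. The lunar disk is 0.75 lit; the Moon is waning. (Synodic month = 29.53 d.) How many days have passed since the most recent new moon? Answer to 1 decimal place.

cos θ = 1 − 2f = -0.500, giving a principal value of 120.0°.
A waning Moon lies in 180°–360°, so θ = 360° − 120.0° = 240.0°.
That fraction of the synodic month is 240.0/360 × 29.53 d ≈ 19.69 d.

19.7 days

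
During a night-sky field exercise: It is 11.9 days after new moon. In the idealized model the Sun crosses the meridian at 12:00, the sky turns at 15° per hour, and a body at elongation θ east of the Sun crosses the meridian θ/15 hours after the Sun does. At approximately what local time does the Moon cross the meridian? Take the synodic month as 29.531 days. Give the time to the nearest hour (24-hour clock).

Phase angle: θ = 360°·(11.9 d)/(29.531 d) = 145.1°.
Delay after the Sun = 145.1° / (15°/h) ≈ 9.67 h.
12:00 + 9.67 h ≈ 21:40 → 22:00 to the nearest hour.

22:00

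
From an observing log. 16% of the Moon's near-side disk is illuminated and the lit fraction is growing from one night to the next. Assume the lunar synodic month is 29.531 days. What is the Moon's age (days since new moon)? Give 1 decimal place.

3.9 days

From f = (1 − cos θ)/2: cos θ = 1 − 2×0.16 = 0.680; arccos → 47.2°.
Before full moon the principal value applies: θ = 47.2°.
That fraction of the synodic month is 47.2/360 × 29.531 d ≈ 3.87 d.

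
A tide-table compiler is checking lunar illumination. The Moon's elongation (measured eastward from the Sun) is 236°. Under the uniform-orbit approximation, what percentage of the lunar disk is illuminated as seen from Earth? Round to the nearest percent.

f = (1 − cos 236°)/2 = (1 − (-0.559))/2 ≈ 0.780, i.e. 78%.

78%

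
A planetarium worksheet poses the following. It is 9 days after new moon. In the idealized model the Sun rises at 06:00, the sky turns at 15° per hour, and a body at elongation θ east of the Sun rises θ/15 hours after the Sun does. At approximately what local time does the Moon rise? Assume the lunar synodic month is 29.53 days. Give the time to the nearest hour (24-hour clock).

Phase angle: θ = 360°·(9 d)/(29.53 d) = 109.7°.
At 15° of sky rotation per hour, 109.7° corresponds to a 7.31 h lag.
06:00 + 7.31 h ≈ 13:19 → 13:00 to the nearest hour.

13:00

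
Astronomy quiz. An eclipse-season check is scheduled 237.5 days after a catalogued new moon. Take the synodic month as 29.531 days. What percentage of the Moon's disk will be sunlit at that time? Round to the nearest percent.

237.5 d spans 8 complete synodic months (8 × 29.531 = 236.25 d) plus 1.25 d.
Phase angle: θ = 360°·(1.25 d)/(29.531 d) = 15.3°.
cos 15.3° = 0.965, so f = (1 − 0.965)/2 = 0.018, so 2%.

2%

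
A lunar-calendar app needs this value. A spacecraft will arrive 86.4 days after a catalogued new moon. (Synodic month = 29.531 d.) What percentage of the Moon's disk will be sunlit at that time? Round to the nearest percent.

86.4/29.531 = 2.926 lunations, so 2 complete cycles and 27.34 d into the next.
The Moon has covered 27.34/29.531 of its cycle, so θ ≈ 360° × 27.34/29.531 = 333.3°.
cos 333.3° = 0.893, so f = (1 − 0.893)/2 = 0.053, so 5%.

5%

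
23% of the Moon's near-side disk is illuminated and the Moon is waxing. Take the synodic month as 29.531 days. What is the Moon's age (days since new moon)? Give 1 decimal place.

From f = (1 − cos θ)/2: cos θ = 1 − 2×0.23 = 0.540; arccos → 57.3°.
The Moon is waxing (0°–180°), so θ = 57.3° directly.
Age = 29.531 × 57.3°/360° ≈ 4.70 days.

4.7 days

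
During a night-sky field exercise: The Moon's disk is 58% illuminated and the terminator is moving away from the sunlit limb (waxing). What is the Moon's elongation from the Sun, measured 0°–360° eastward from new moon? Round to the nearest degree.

Invert f = (1 − cos θ)/2 to get cos θ = 1 − 2(0.58) = -0.160, hence θ₀ = arccos -0.160 = 99.2°.
Before full moon the principal value applies: θ = 99.2°.

99°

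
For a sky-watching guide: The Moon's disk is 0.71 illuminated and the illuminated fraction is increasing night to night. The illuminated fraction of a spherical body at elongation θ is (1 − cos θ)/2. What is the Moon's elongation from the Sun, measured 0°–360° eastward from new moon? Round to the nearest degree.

Invert f = (1 − cos θ)/2 to get cos θ = 1 − 2(0.71) = -0.420, hence θ₀ = arccos -0.420 = 114.8°.
Before full moon the principal value applies: θ = 114.8°.

115°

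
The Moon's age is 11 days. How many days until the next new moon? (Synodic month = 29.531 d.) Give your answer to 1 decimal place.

The next new moon completes the synodic month: 29.531 − 11 = 18.531 days.

18.5 days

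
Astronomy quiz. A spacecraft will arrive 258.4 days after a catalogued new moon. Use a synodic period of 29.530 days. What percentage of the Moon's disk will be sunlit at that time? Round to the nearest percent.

50%

Reduce mod P: 258.4 − 8×29.530 = 22.16 d into the current lunation.
Phase angle: θ = 360°·(22.16 d)/(29.530 d) = 270.2°.
With cos θ = 0.003, the lit fraction is (1 − 0.003)/2 ≈ 0.499, so 50%.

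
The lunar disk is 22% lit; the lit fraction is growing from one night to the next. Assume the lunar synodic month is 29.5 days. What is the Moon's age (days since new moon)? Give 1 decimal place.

4.6 days

cos θ = 1 − 2f = 0.560, giving a principal value of 55.9°.
Before full moon the principal value applies: θ = 55.9°.
That fraction of the synodic month is 55.9/360 × 29.5 d ≈ 4.58 d.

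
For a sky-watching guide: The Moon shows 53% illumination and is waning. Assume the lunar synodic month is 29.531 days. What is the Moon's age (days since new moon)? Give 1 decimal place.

From f = (1 − cos θ)/2: cos θ = 1 − 2×0.53 = -0.060; arccos → 93.4°.
A waning Moon lies in 180°–360°, so θ = 360° − 93.4° = 266.6°.
That fraction of the synodic month is 266.6/360 × 29.531 d ≈ 21.87 d.

21.9 days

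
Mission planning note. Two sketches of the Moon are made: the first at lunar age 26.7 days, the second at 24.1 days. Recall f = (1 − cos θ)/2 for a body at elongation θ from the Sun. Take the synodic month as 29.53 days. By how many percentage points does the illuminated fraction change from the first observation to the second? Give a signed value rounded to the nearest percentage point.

First observation: θ = 360°·26.7/29.53 = 325.5°, so f = 0.088.
Second observation: θ = 293.8°, f = 0.298.
Δf = 0.298 − 0.088 = +0.210, i.e. +21 pp.

+21 pp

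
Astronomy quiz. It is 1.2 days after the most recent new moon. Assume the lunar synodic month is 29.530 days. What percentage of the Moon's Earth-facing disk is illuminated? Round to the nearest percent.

The Moon has covered 1.2/29.530 of its cycle, so θ ≈ 360° × 1.2/29.530 = 14.6°.
cos 14.6° = 0.968, so f = (1 − 0.968)/2 = 0.016, so 2%.

2%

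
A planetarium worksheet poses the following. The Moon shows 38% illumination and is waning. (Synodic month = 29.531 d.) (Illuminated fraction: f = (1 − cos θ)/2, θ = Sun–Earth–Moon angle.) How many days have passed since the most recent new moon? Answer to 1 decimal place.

cos θ = 1 − 2f = 0.240, giving a principal value of 76.1°.
A waning Moon lies in 180°–360°, so θ = 360° − 76.1° = 283.9°.
Age = 29.531 × 283.9°/360° ≈ 23.29 days.

23.3 days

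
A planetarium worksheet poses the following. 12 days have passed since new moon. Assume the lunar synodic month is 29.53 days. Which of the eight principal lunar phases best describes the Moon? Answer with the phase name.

At 12/29.53 of the cycle, θ ≈ 146° — the waxing gibbous range.

waxing gibbous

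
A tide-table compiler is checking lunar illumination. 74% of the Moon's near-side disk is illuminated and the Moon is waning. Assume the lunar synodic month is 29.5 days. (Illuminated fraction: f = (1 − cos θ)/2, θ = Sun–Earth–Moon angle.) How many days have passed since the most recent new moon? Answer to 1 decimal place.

19.8 days

Invert f = (1 − cos θ)/2 to get cos θ = 1 − 2(0.74) = -0.480, hence θ₀ = arccos -0.480 = 118.7°.
A waning Moon lies in 180°–360°, so θ = 360° − 118.7° = 241.3°.
That fraction of the synodic month is 241.3/360 × 29.5 d ≈ 19.77 d.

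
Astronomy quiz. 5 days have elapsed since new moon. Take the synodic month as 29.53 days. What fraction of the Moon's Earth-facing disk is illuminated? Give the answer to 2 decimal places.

0.26

Elongation θ = 360° × 5/29.53 ≈ 61.0°.
With cos θ = 0.485, the lit fraction is (1 − 0.485)/2 ≈ 0.257.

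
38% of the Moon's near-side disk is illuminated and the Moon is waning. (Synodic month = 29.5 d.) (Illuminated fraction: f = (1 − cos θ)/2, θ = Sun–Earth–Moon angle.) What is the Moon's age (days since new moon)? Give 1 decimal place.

23.3 days

Invert f = (1 − cos θ)/2 to get cos θ = 1 − 2(0.38) = 0.240, hence θ₀ = arccos 0.240 = 76.1°.
A waning Moon lies in 180°–360°, so θ = 360° − 76.1° = 283.9°.
That fraction of the synodic month is 283.9/360 × 29.5 d ≈ 23.26 d.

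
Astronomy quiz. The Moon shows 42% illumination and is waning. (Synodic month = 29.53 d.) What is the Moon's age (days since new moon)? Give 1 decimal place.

cos θ = 1 − 2f = 0.160, giving a principal value of 80.8°.
A waning Moon lies in 180°–360°, so θ = 360° − 80.8° = 279.2°.
At 360°/29.53 d per day, 279.2° corresponds to 22.90 days.

22.9 days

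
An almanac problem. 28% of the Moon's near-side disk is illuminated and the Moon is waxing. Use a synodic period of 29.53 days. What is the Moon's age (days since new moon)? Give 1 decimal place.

5.2 days

cos θ = 1 − 2f = 0.440, giving a principal value of 63.9°.
Before full moon the principal value applies: θ = 63.9°.
Age = 29.53 × 63.9°/360° ≈ 5.24 days.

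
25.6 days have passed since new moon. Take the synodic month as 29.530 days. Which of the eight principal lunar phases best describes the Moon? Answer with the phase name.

At 25.6/29.530 of the cycle, θ ≈ 312° — the waning crescent range.

waning crescent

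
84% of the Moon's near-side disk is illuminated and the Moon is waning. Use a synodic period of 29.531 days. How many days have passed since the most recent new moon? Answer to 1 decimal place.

Invert f = (1 − cos θ)/2 to get cos θ = 1 − 2(0.84) = -0.680, hence θ₀ = arccos -0.680 = 132.8°.
Since the Moon is past full (waning), take the reflex angle: θ = 360° − 132.8° = 227.2°.
Age = 29.531 × 227.2°/360° ≈ 18.63 days.

18.6 days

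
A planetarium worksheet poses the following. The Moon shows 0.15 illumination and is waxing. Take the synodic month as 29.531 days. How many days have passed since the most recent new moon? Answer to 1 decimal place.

3.7 days

Invert f = (1 − cos θ)/2 to get cos θ = 1 − 2(0.15) = 0.700, hence θ₀ = arccos 0.700 = 45.6°.
Waxing ⇒ before full, so θ = 45.6°.
At 360°/29.531 d per day, 45.6° corresponds to 3.74 days.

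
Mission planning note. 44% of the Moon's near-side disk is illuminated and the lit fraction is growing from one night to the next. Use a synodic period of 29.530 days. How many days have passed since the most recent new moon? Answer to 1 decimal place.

6.8 days

cos θ = 1 − 2f = 0.120, giving a principal value of 83.1°.
The Moon is waxing (0°–180°), so θ = 83.1° directly.
Age = 29.530 × 83.1°/360° ≈ 6.82 days.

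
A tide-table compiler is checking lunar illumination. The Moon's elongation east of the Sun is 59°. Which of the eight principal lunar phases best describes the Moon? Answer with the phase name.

waxing crescent

The waxing crescent sector spans roughly 22°–68°; 59° falls inside it.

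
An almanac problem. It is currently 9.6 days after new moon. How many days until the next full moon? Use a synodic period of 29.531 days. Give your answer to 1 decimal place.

Full moon is 0.5 of the way through the cycle: age 0.5 × 29.531 = 14.765 d.
That is 14.765 − 9.6 = 5.165 days ahead.

5.2 days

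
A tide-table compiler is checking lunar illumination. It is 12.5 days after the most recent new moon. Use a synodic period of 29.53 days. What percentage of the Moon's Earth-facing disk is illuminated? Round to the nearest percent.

The Moon has covered 12.5/29.53 of its cycle, so θ ≈ 360° × 12.5/29.53 = 152.4°.
cos 152.4° = (-0.886), so f = (1 − (-0.886))/2 = 0.943, so 94%.

94%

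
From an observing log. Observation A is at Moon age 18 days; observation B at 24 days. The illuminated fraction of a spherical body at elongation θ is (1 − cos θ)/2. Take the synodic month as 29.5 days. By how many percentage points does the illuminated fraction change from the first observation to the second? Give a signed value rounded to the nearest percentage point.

-58 pp

First observation: θ = 360°·18/29.5 = 219.7°, so f = 0.885.
Second observation: θ = 292.9°, f = 0.306.
Δf = 0.306 − 0.885 = -0.579, i.e. -58 pp.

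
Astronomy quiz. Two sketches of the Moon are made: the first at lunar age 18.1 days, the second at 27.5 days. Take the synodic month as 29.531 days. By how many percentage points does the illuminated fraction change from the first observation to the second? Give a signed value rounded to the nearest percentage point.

-83 pp

θ₁ = 360° × 18.1/29.531 = 220.6°, f₁ = (1 − cos θ₁)/2 = 0.879.
θ₂ = 360° × 27.5/29.531 = 335.2°, f₂ = (1 − cos θ₂)/2 = 0.046.
Change = f₂ − f₁ = -0.833 → -83 percentage points.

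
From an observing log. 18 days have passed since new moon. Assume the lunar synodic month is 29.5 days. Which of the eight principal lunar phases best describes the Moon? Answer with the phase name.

waning gibbous

θ ≈ 360° × 18/29.5 = 220°, which falls in the waning gibbous sector.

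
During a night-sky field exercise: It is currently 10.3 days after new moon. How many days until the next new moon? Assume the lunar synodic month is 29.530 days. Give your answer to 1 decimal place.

19.2 days

One full lunation from the last new moon is 29.530 d; remaining = 29.530 − 10.3 = 19.230 d.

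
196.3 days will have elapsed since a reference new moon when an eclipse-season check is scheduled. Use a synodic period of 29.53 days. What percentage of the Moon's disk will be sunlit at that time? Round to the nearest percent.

80%

196.3/29.53 = 6.647 lunations, so 6 complete cycles and 19.12 d into the next.
Elongation θ = 360° × 19.12/29.53 ≈ 233.1°.
cos 233.1° = (-0.601), so f = (1 − (-0.601))/2 = 0.800, so 80%.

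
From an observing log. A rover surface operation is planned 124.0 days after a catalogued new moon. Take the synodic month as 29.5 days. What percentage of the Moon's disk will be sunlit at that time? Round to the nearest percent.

124.0/29.5 = 4.203 lunations, so 4 complete cycles and 6.00 d into the next.
Phase angle: θ = 360°·(6.00 d)/(29.5 d) = 73.2°.
Illuminated fraction = (1 − cos 73.2°)/2 = (1 − 0.289)/2 ≈ 0.356, so 36%.

36%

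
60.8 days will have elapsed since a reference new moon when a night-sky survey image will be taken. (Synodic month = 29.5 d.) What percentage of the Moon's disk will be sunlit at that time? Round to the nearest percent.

4%

Reduce mod P: 60.8 − 2×29.5 = 1.80 d into the current lunation.
Phase angle: θ = 360°·(1.80 d)/(29.5 d) = 22.0°.
cos 22.0° = 0.927, so f = (1 − 0.927)/2 = 0.036, so 4%.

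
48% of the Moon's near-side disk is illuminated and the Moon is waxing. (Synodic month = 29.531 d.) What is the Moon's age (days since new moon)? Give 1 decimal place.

From f = (1 − cos θ)/2: cos θ = 1 − 2×0.48 = 0.040; arccos → 87.7°.
The Moon is waxing (0°–180°), so θ = 87.7° directly.
That fraction of the synodic month is 87.7/360 × 29.531 d ≈ 7.19 d.

7.2 days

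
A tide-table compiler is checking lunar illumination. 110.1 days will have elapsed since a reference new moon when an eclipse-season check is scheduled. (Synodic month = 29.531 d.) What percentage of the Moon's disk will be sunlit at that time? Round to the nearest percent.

57%

110.1/29.531 = 3.728 lunations, so 3 complete cycles and 21.51 d into the next.
The Moon has covered 21.51/29.531 of its cycle, so θ ≈ 360° × 21.51/29.531 = 262.2°.
cos 262.2° = (-0.136), so f = (1 − (-0.136))/2 = 0.568, so 57%.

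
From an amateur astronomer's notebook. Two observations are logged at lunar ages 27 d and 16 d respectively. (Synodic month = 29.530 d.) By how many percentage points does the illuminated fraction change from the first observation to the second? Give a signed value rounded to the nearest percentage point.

First observation: θ = 360°·27/29.530 = 329.2°, so f = 0.071.
Second observation: θ = 195.1°, f = 0.983.
Δf = 0.983 − 0.071 = +0.912, i.e. +91 pp.

+91 percentage points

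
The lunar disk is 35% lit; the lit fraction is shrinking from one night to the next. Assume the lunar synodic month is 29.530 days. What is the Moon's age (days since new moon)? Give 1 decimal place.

From f = (1 − cos θ)/2: cos θ = 1 − 2×0.35 = 0.300; arccos → 72.5°.
Waning ⇒ past full, so θ = 360° − 72.5° = 287.5°.
That fraction of the synodic month is 287.5/360 × 29.530 d ≈ 23.58 d.

23.6 days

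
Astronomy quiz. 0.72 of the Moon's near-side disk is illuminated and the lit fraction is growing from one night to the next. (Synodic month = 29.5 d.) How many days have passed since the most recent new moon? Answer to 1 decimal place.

9.5 days

From f = (1 − cos θ)/2: cos θ = 1 − 2×0.72 = -0.440; arccos → 116.1°.
The Moon is waxing (0°–180°), so θ = 116.1° directly.
At 360°/29.5 d per day, 116.1° corresponds to 9.51 days.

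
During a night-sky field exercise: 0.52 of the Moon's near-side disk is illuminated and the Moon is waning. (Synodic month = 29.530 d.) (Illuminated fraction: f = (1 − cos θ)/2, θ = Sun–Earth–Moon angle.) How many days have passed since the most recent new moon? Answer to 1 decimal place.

cos θ = 1 − 2f = -0.040, giving a principal value of 92.3°.
A waning Moon lies in 180°–360°, so θ = 360° − 92.3° = 267.7°.
At 360°/29.530 d per day, 267.7° corresponds to 21.96 days.

22.0 days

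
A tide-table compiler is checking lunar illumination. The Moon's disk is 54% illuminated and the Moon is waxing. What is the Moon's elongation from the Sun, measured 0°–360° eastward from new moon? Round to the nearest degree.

95°

From f = (1 − cos θ)/2: cos θ = 1 − 2×0.54 = -0.080; arccos → 94.6°.
Before full moon the principal value applies: θ = 94.6°.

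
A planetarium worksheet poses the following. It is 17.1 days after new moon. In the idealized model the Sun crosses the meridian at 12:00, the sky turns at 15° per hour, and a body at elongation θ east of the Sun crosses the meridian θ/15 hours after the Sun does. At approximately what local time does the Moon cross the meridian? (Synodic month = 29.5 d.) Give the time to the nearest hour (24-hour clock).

The Moon has covered 17.1/29.5 of its cycle, so θ ≈ 360° × 17.1/29.5 = 208.7°.
The Moon trails the Sun by θ/15 = 208.7/15 ≈ 13.91 hours.
12:00 + 13.91 h ≈ 01:55 → 02:00 to the nearest hour.

02:00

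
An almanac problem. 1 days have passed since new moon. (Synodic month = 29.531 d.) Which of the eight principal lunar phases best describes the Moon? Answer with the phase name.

new moon

At 1/29.531 of the cycle, θ ≈ 12° — the new moon range.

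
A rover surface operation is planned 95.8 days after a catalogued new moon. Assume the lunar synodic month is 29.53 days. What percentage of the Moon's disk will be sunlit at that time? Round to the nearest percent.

95.8/29.53 = 3.244 lunations, so 3 complete cycles and 7.21 d into the next.
The Moon has covered 7.21/29.53 of its cycle, so θ ≈ 360° × 7.21/29.53 = 87.9°.
With cos θ = 0.037, the lit fraction is (1 − 0.037)/2 ≈ 0.482, so 48%.

48%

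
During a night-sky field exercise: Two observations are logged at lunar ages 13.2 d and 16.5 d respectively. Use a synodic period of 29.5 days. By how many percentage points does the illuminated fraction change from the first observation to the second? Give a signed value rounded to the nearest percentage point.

-1 percentage points

θ₁ = 360° × 13.2/29.5 = 161.1°, f₁ = (1 − cos θ₁)/2 = 0.973.
θ₂ = 360° × 16.5/29.5 = 201.4°, f₂ = (1 − cos θ₂)/2 = 0.966.
Change = f₂ − f₁ = -0.007 → -1 percentage points.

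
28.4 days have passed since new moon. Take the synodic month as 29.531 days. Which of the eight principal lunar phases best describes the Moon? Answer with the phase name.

new moon

θ ≈ 360° × 28.4/29.531 = 346°, which falls in the new moon sector.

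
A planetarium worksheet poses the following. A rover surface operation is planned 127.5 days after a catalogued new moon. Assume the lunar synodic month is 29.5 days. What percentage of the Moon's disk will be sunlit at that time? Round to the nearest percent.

72%

127.5 d spans 4 complete synodic months (4 × 29.5 = 118.00 d) plus 9.50 d.
The Moon has covered 9.50/29.5 of its cycle, so θ ≈ 360° × 9.50/29.5 = 115.9°.
Illuminated fraction = (1 − cos 115.9°)/2 = (1 − (-0.437))/2 ≈ 0.719, so 72%.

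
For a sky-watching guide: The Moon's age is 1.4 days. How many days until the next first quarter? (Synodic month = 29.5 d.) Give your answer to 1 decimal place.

6.0 days

First quarter is 0.25 of the way through the cycle: age 0.25 × 29.5 = 7.375 d.
So 5.975 days remain (7.375 − 1.4).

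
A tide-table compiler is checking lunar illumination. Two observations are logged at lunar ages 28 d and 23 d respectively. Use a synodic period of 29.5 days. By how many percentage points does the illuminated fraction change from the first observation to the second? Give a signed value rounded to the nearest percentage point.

+38 percentage points

First observation: θ = 360°·28/29.5 = 341.7°, so f = 0.025.
Second observation: θ = 280.7°, f = 0.407.
Δf = 0.407 − 0.025 = +0.382, i.e. +38 pp.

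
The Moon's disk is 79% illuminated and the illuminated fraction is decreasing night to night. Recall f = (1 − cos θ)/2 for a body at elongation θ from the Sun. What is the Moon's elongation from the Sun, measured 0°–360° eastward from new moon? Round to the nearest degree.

235°

cos θ = 1 − 2f = -0.580, giving a principal value of 125.5°.
A waning Moon lies in 180°–360°, so θ = 360° − 125.5° = 234.5°.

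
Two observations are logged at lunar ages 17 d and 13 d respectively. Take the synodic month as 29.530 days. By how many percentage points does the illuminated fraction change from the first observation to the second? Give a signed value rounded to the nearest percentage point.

+2 pp

First observation: θ = 360°·17/29.530 = 207.2°, so f = 0.945.
Second observation: θ = 158.5°, f = 0.965.
Δf = 0.965 − 0.945 = +0.021, i.e. +2 pp.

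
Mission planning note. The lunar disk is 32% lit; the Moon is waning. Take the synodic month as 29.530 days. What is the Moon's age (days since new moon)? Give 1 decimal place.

cos θ = 1 − 2f = 0.360, giving a principal value of 68.9°.
Since the Moon is past full (waning), take the reflex angle: θ = 360° − 68.9° = 291.1°.
Age = 29.530 × 291.1°/360° ≈ 23.88 days.

23.9 days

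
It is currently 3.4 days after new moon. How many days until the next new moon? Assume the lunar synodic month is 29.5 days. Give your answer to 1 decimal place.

The next new moon completes the synodic month: 29.5 − 3.4 = 26.100 days.

26.1 days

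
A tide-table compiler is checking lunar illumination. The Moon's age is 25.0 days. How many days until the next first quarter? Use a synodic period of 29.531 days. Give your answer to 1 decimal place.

First quarter is 0.25 of the way through the cycle: age 0.25 × 29.531 = 7.383 d.
This lunation's first quarter (7.383 d) has passed, so add one period: 36.914 − 25.0 = 11.914 days.

11.9 days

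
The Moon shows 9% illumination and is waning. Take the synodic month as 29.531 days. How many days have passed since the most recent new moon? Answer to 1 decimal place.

cos θ = 1 − 2f = 0.820, giving a principal value of 34.9°.
Waning ⇒ past full, so θ = 360° − 34.9° = 325.1°.
That fraction of the synodic month is 325.1/360 × 29.531 d ≈ 26.67 d.

26.7 days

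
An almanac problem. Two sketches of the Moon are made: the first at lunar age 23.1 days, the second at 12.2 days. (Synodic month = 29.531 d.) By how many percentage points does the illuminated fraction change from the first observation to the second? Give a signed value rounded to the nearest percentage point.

θ₁ = 360° × 23.1/29.531 = 281.6°, f₁ = (1 − cos θ₁)/2 = 0.399.
θ₂ = 360° × 12.2/29.531 = 148.7°, f₂ = (1 − cos θ₂)/2 = 0.927.
Change = f₂ − f₁ = +0.528 → +53 percentage points.

+53 pp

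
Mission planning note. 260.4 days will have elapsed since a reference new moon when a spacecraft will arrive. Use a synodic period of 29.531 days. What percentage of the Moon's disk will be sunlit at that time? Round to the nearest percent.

29%

260.4 d spans 8 complete synodic months (8 × 29.531 = 236.25 d) plus 24.15 d.
The Moon has covered 24.15/29.531 of its cycle, so θ ≈ 360° × 24.15/29.531 = 294.4°.
Illuminated fraction = (1 − cos 294.4°)/2 = (1 − 0.414)/2 ≈ 0.293, so 29%.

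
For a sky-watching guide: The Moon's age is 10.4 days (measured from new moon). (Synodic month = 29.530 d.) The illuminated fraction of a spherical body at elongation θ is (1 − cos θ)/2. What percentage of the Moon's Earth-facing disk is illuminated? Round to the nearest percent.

80%

Phase angle: θ = 360°·(10.4 d)/(29.530 d) = 126.8°.
With cos θ = (-0.599), the lit fraction is (1 − (-0.599))/2 ≈ 0.799, so 80%.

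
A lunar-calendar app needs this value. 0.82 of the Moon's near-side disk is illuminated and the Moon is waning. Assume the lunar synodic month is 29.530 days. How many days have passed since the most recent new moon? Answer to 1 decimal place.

18.9 days

From f = (1 − cos θ)/2: cos θ = 1 − 2×0.82 = -0.640; arccos → 129.8°.
Waning ⇒ past full, so θ = 360° − 129.8° = 230.2°.
At 360°/29.530 d per day, 230.2° corresponds to 18.88 days.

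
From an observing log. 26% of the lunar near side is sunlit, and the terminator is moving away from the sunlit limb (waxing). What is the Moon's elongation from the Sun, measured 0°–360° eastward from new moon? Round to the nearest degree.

61°

From f = (1 − cos θ)/2: cos θ = 1 − 2×0.26 = 0.480; arccos → 61.3°.
Waxing ⇒ before full, so θ = 61.3°.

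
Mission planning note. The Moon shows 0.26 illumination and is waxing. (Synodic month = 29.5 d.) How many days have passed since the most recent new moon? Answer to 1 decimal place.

5.0 days

From f = (1 − cos θ)/2: cos θ = 1 − 2×0.26 = 0.480; arccos → 61.3°.
The Moon is waxing (0°–180°), so θ = 61.3° directly.
Age = 29.5 × 61.3°/360° ≈ 5.02 days.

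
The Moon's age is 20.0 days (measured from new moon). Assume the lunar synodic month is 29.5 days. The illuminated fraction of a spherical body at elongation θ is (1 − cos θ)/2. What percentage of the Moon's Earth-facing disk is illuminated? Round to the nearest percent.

Phase angle: θ = 360°·(20.0 d)/(29.5 d) = 244.1°.
With cos θ = (-0.437), the lit fraction is (1 − (-0.437))/2 ≈ 0.719, so 72%.

72%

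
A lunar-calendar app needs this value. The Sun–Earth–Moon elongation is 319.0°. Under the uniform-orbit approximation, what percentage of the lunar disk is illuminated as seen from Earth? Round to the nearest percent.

cos 319.0° = 0.755, so f = (1 − 0.755)/2 = 0.123, i.e. 12%.

12%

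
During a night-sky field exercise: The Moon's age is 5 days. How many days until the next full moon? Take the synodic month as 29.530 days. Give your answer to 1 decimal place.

Full moon occurs at elongation 180°, i.e. at age 29.530 × 180/360 = 14.765 d.
That is 14.765 − 5 = 9.765 days ahead.

9.8 days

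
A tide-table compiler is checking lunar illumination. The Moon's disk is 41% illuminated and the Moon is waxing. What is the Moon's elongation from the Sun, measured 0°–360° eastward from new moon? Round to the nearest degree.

80°

Invert f = (1 − cos θ)/2 to get cos θ = 1 − 2(0.41) = 0.180, hence θ₀ = arccos 0.180 = 79.6°.
Waxing ⇒ before full, so θ = 79.6°.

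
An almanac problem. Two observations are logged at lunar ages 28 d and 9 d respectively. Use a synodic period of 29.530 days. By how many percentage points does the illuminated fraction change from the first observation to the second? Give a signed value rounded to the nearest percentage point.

First observation: θ = 360°·28/29.530 = 341.3°, so f = 0.026.
Second observation: θ = 109.7°, f = 0.669.
Δf = 0.669 − 0.026 = +0.642, i.e. +64 pp.

+64 percentage points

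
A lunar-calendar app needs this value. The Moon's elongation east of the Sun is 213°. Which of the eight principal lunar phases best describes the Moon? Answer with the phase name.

The waning gibbous sector spans roughly 202°–248°; 213° falls inside it.

waning gibbous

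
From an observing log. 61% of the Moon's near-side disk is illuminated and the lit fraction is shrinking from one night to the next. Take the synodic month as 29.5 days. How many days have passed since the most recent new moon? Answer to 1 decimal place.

Invert f = (1 − cos θ)/2 to get cos θ = 1 − 2(0.61) = -0.220, hence θ₀ = arccos -0.220 = 102.7°.
Since the Moon is past full (waning), take the reflex angle: θ = 360° − 102.7° = 257.3°.
At 360°/29.5 d per day, 257.3° corresponds to 21.08 days.

21.1 days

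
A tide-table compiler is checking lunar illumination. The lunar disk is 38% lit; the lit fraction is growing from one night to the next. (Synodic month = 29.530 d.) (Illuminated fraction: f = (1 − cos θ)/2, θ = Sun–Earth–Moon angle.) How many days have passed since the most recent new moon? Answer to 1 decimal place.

6.2 days

From f = (1 − cos θ)/2: cos θ = 1 − 2×0.38 = 0.240; arccos → 76.1°.
The Moon is waxing (0°–180°), so θ = 76.1° directly.
At 360°/29.530 d per day, 76.1° corresponds to 6.24 days.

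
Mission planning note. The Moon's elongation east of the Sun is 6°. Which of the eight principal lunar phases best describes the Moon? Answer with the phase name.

new moon

6° lies in the new moon sector of the 8-phase cycle.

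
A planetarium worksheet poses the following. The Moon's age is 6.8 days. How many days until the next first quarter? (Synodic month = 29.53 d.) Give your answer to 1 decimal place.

0.6 days

First quarter is 0.25 of the way through the cycle: age 0.25 × 29.53 = 7.383 d.
That is 7.383 − 6.8 = 0.583 days ahead.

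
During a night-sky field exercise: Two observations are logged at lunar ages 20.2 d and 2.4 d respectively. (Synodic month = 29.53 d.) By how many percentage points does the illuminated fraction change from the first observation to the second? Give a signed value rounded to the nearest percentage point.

First observation: θ = 360°·20.2/29.53 = 246.3°, so f = 0.701.
Second observation: θ = 29.3°, f = 0.064.
Δf = 0.064 − 0.701 = -0.638, i.e. -64 pp.

-64 percentage points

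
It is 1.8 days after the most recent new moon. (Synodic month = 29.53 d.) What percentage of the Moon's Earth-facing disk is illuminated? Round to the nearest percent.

4%

Phase angle: θ = 360°·(1.8 d)/(29.53 d) = 21.9°.
cos 21.9° = 0.928, so f = (1 − 0.928)/2 = 0.036, so 4%.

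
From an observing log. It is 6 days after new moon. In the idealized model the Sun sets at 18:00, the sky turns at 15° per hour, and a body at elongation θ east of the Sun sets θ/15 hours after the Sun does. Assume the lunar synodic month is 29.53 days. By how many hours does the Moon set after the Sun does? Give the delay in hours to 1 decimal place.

The Moon has covered 6/29.53 of its cycle, so θ ≈ 360° × 6/29.53 = 73.1°.
Delay after the Sun = 73.1° / (15°/h) ≈ 4.88 h.
So the Moon sets 4.88 h after the Sun.

4.9 h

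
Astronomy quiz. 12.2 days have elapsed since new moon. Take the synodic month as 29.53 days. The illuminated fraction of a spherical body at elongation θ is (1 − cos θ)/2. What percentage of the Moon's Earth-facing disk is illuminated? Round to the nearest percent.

Elongation θ = 360° × 12.2/29.53 ≈ 148.7°.
With cos θ = (-0.855), the lit fraction is (1 − (-0.855))/2 ≈ 0.927, so 93%.

93%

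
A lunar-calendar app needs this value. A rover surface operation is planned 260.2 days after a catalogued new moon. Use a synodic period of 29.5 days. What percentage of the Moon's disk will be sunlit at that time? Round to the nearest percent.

29%

260.2/29.5 = 8.820 lunations, so 8 complete cycles and 24.20 d into the next.
The Moon has covered 24.20/29.5 of its cycle, so θ ≈ 360° × 24.20/29.5 = 295.3°.
Illuminated fraction = (1 − cos 295.3°)/2 = (1 − 0.428)/2 ≈ 0.286, so 29%.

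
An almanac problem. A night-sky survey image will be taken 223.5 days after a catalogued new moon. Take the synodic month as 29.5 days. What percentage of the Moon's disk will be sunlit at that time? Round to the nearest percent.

223.5/29.5 = 7.576 lunations, so 7 complete cycles and 17.00 d into the next.
Elongation θ = 360° × 17.00/29.5 ≈ 207.5°.
Illuminated fraction = (1 − cos 207.5°)/2 = (1 − (-0.887))/2 ≈ 0.944, so 94%.

94%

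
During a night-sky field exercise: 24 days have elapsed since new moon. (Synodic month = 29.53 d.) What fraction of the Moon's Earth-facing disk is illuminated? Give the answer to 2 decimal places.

0.31

The Moon has covered 24/29.53 of its cycle, so θ ≈ 360° × 24/29.53 = 292.6°.
With cos θ = 0.384, the lit fraction is (1 − 0.384)/2 ≈ 0.308.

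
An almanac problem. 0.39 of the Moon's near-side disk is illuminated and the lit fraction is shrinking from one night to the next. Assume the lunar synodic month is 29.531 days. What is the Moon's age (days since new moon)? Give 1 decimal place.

cos θ = 1 − 2f = 0.220, giving a principal value of 77.3°.
Since the Moon is past full (waning), take the reflex angle: θ = 360° − 77.3° = 282.7°.
That fraction of the synodic month is 282.7/360 × 29.531 d ≈ 23.19 d.

23.2 days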